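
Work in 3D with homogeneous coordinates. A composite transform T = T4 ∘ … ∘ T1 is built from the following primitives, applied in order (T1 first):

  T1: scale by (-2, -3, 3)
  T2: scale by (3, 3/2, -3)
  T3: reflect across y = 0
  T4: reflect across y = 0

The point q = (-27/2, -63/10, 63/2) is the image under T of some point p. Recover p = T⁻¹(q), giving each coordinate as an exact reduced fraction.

p = (9/4, 7/5, -7/2)

T1 = [-2 0 0 0; 0 -3 0 0; 0 0 3 0; 0 0 0 1]
T2·T1 = [-6 0 0 0; 0 -9/2 0 0; 0 0 -9 0; 0 0 0 1]
T3·…·T1 = [-6 0 0 0; 0 9/2 0 0; 0 0 -9 0; 0 0 0 1]
T4·…·T1 = [-6 0 0 0; 0 -9/2 0 0; 0 0 -9 0; 0 0 0 1]
det M = -243; M⁻¹ = [-1/6 0 0 0; 0 -2/9 0 0; 0 0 -1/9 0; 0 0 0 1]
M⁻¹ · (-27/2, -63/10, 63/2)ᵀ = (9/4, 7/5, -7/2)ᵀ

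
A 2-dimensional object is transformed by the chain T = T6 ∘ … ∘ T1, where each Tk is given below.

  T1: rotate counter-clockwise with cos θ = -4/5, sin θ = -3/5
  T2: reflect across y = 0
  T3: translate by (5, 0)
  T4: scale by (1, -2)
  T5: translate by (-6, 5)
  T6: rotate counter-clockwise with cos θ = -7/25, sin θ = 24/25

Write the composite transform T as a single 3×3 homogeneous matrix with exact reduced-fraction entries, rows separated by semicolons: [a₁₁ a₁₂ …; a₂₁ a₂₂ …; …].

T1 = [-4/5 3/5 0; -3/5 -4/5 0; 0 0 1]
T2·T1 = [-4/5 3/5 0; 3/5 4/5 0; 0 0 1]
T3·…·T1 = [-4/5 3/5 5; 3/5 4/5 0; 0 0 1]
T4·…·T1 = [-4/5 3/5 5; -6/5 -8/5 0; 0 0 1]
T5·…·T1 = [-4/5 3/5 -1; -6/5 -8/5 5; 0 0 1]
T6·…·T1 = [172/125 171/125 -113/25; -54/125 128/125 -59/25; 0 0 1]

T = [172/125 171/125 -113/25; -54/125 128/125 -59/25; 0 0 1]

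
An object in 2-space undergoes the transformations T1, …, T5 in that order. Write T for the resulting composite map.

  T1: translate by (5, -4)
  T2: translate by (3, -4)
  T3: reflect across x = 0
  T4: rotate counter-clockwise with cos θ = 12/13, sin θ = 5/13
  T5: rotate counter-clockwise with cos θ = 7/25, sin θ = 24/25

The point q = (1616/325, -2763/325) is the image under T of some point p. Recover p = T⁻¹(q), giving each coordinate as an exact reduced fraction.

T1 = [1 0 5; 0 1 -4; 0 0 1]
T2·T1 = [1 0 8; 0 1 -8; 0 0 1]
T3·…·T1 = [-1 0 -8; 0 1 -8; 0 0 1]
T4·…·T1 = [-12/13 -5/13 -56/13; -5/13 12/13 -136/13; 0 0 1]
T5·…·T1 = [36/325 -323/325 2872/325; -323/325 -36/325 -2296/325; 0 0 1]
det M = -1; M⁻¹ = [36/325 -323/325 -8; -323/325 -36/325 8; 0 0 1]
M⁻¹ · (1616/325, -2763/325)ᵀ = (1, 4)ᵀ

p = (1, 4)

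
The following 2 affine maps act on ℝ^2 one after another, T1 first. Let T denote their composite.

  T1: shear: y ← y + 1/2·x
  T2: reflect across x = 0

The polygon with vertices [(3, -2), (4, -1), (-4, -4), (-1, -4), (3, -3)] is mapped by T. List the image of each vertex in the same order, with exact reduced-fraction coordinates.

T1 shear: y ← y + 1/2·x: (3, -2) → (3, -1/2); (4, -1) → (4, 1); (-4, -4) → (-4, -6); (-1, -4) → (-1, -9/2); (3, -3) → (3, -3/2)
T2 reflect across x = 0: (3, -1/2) → (-3, -1/2); (4, 1) → (-4, 1); (-4, -6) → (4, -6); (-1, -9/2) → (1, -9/2); (3, -3/2) → (-3, -3/2)

image vertices: (-3, -1/2), (-4, 1), (4, -6), (1, -9/2), (-3, -3/2)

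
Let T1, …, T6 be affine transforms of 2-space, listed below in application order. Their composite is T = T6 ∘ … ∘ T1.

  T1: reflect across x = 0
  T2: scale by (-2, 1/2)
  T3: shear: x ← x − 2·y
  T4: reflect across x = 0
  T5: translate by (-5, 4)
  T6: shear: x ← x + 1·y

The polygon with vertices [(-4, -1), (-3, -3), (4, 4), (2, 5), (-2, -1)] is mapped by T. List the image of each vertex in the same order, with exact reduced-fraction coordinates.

image vertices: (11/2, 7/2), (1/2, 5/2), (-3, 6), (5/2, 13/2), (3/2, 7/2)

T1 reflect across x = 0: (-4, -1) → (4, -1); (-3, -3) → (3, -3); (4, 4) → (-4, 4); (2, 5) → (-2, 5); (-2, -1) → (2, -1)
T2 scale by (-2, 1/2): (4, -1) → (-8, -1/2); (3, -3) → (-6, -3/2); (-4, 4) → (8, 2); (-2, 5) → (4, 5/2); (2, -1) → (-4, -1/2)
T3 shear: x ← x − 2·y: (-8, -1/2) → (-7, -1/2); (-6, -3/2) → (-3, -3/2); (8, 2) → (4, 2); (4, 5/2) → (-1, 5/2); (-4, -1/2) → (-3, -1/2)
T4 reflect across x = 0: (-7, -1/2) → (7, -1/2); (-3, -3/2) → (3, -3/2); (4, 2) → (-4, 2); (-1, 5/2) → (1, 5/2); (-3, -1/2) → (3, -1/2)
T5 translate by (-5, 4): (7, -1/2) → (2, 7/2); (3, -3/2) → (-2, 5/2); (-4, 2) → (-9, 6); (1, 5/2) → (-4, 13/2); (3, -1/2) → (-2, 7/2)
T6 shear: x ← x + 1·y: (2, 7/2) → (11/2, 7/2); (-2, 5/2) → (1/2, 5/2); (-9, 6) → (-3, 6); (-4, 13/2) → (5/2, 13/2); (-2, 7/2) → (3/2, 7/2)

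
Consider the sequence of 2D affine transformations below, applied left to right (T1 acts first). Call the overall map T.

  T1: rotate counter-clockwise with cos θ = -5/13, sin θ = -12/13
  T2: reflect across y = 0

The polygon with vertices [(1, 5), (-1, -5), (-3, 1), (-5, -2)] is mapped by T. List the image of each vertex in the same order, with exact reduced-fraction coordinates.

image vertices: (55/13, 37/13), (-55/13, -37/13), (27/13, -31/13), (1/13, -70/13)

T1 rotate counter-clockwise with cos θ = -5/13, sin θ = -12/13: (1, 5) → (55/13, -37/13); (-1, -5) → (-55/13, 37/13); (-3, 1) → (27/13, 31/13); (-5, -2) → (1/13, 70/13)
T2 reflect across y = 0: (55/13, -37/13) → (55/13, 37/13); (-55/13, 37/13) → (-55/13, -37/13); (27/13, 31/13) → (27/13, -31/13); (1/13, 70/13) → (1/13, -70/13)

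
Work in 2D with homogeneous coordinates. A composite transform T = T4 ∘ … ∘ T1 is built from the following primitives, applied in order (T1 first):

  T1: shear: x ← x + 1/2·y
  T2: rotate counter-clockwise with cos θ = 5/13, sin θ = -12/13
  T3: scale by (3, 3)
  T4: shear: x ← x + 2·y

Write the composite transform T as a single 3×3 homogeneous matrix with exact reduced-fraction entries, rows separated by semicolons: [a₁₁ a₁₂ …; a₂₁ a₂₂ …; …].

T = [-57/13 75/26 0; -36/13 -3/13 0; 0 0 1]

T1 = [1 1/2 0; 0 1 0; 0 0 1]
T2·T1 = [5/13 29/26 0; -12/13 -1/13 0; 0 0 1]
T3·…·T1 = [15/13 87/26 0; -36/13 -3/13 0; 0 0 1]
T4·…·T1 = [-57/13 75/26 0; -36/13 -3/13 0; 0 0 1]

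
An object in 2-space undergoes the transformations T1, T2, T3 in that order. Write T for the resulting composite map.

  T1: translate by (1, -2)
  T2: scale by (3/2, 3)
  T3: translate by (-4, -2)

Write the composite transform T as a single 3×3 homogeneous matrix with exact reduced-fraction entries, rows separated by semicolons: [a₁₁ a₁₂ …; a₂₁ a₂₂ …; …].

T = [3/2 0 -5/2; 0 3 -8; 0 0 1]

T1 = [1 0 1; 0 1 -2; 0 0 1]
T2·T1 = [3/2 0 3/2; 0 3 -6; 0 0 1]
T3·…·T1 = [3/2 0 -5/2; 0 3 -8; 0 0 1]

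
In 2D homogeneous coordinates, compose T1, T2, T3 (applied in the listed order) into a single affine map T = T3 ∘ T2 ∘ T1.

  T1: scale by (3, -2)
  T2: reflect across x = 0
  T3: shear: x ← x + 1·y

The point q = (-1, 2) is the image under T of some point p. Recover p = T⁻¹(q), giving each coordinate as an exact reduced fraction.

T1 = [3 0 0; 0 -2 0; 0 0 1]
T2·T1 = [-3 0 0; 0 -2 0; 0 0 1]
T3·…·T1 = [-3 -2 0; 0 -2 0; 0 0 1]
det M = 6; M⁻¹ = [-1/3 1/3 0; 0 -1/2 0; 0 0 1]
M⁻¹ · (-1, 2)ᵀ = (1, -1)ᵀ

p = (1, -1)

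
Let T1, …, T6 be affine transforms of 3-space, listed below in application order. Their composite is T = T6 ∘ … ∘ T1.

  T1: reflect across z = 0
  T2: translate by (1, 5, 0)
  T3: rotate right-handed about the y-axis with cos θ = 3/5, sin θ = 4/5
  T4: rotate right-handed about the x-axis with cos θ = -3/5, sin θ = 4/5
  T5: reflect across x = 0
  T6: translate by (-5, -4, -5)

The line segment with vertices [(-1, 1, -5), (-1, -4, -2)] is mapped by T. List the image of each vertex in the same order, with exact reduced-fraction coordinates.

T1 reflect across z = 0: (-1, 1, -5) → (-1, 1, 5); (-1, -4, -2) → (-1, -4, 2)
T2 translate by (1, 5, 0): (-1, 1, 5) → (0, 6, 5); (-1, -4, 2) → (0, 1, 2)
T3 rotate right-handed about the y-axis with cos θ = 3/5, sin θ = 4/5: (0, 6, 5) → (4, 6, 3); (0, 1, 2) → (8/5, 1, 6/5)
T4 rotate right-handed about the x-axis with cos θ = -3/5, sin θ = 4/5: (4, 6, 3) → (4, -6, 3); (8/5, 1, 6/5) → (8/5, -39/25, 2/25)
T5 reflect across x = 0: (4, -6, 3) → (-4, -6, 3); (8/5, -39/25, 2/25) → (-8/5, -39/25, 2/25)
T6 translate by (-5, -4, -5): (-4, -6, 3) → (-9, -10, -2); (-8/5, -39/25, 2/25) → (-33/5, -139/25, -123/25)

image vertices: (-9, -10, -2), (-33/5, -139/25, -123/25)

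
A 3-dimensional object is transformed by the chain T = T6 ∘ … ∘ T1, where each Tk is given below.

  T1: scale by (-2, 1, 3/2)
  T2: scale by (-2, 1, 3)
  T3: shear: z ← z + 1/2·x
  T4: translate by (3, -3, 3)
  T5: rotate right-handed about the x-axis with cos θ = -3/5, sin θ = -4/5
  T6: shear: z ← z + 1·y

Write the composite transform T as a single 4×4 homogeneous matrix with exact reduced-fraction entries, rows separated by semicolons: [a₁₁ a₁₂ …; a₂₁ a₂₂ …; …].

T = [4 0 0 3; 8/5 -3/5 18/5 21/5; 2/5 -7/5 9/10 24/5; 0 0 0 1]

T1 = [-2 0 0 0; 0 1 0 0; 0 0 3/2 0; 0 0 0 1]
T2·T1 = [4 0 0 0; 0 1 0 0; 0 0 9/2 0; 0 0 0 1]
T3·…·T1 = [4 0 0 0; 0 1 0 0; 2 0 9/2 0; 0 0 0 1]
T4·…·T1 = [4 0 0 3; 0 1 0 -3; 2 0 9/2 3; 0 0 0 1]
T5·…·T1 = [4 0 0 3; 8/5 -3/5 18/5 21/5; -6/5 -4/5 -27/10 3/5; 0 0 0 1]
T6·…·T1 = [4 0 0 3; 8/5 -3/5 18/5 21/5; 2/5 -7/5 9/10 24/5; 0 0 0 1]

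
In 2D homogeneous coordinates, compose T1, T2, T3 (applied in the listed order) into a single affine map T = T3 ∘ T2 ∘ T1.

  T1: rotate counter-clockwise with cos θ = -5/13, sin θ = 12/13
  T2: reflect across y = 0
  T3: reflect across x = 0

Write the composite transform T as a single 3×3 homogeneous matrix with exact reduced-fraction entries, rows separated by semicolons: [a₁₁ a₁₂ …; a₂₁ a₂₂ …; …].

T1 = [-5/13 -12/13 0; 12/13 -5/13 0; 0 0 1]
T2·T1 = [-5/13 -12/13 0; -12/13 5/13 0; 0 0 1]
T3·…·T1 = [5/13 12/13 0; -12/13 5/13 0; 0 0 1]

T = [5/13 12/13 0; -12/13 5/13 0; 0 0 1]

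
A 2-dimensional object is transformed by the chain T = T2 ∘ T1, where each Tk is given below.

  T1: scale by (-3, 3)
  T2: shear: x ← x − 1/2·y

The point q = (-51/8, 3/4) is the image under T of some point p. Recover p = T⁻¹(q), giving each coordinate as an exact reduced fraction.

p = (2, 1/4)

T1 = [-3 0 0; 0 3 0; 0 0 1]
T2·T1 = [-3 -3/2 0; 0 3 0; 0 0 1]
det M = -9; M⁻¹ = [-1/3 -1/6 0; 0 1/3 0; 0 0 1]
M⁻¹ · (-51/8, 3/4)ᵀ = (2, 1/4)ᵀ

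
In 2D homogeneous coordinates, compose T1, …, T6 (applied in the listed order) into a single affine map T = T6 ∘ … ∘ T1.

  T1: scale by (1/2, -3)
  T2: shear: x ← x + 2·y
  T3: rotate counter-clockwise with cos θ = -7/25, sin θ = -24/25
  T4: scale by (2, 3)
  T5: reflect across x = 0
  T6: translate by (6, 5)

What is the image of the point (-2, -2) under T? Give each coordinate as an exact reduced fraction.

T(p) = (16/25, -793/25)

T1 scale by (1/2, -3): (-2, -2) → (-1, 6)
T2 shear: x ← x + 2·y: (-1, 6) → (11, 6)
T3 rotate counter-clockwise with cos θ = -7/25, sin θ = -24/25: (11, 6) → (67/25, -306/25)
T4 scale by (2, 3): (67/25, -306/25) → (134/25, -918/25)
T5 reflect across x = 0: (134/25, -918/25) → (-134/25, -918/25)
T6 translate by (6, 5): (-134/25, -918/25) → (16/25, -793/25)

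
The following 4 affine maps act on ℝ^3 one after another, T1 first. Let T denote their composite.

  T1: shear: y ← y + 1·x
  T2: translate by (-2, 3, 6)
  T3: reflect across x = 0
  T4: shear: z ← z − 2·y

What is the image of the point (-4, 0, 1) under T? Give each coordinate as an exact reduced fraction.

T(p) = (6, -1, 9)

T1 shear: y ← y + 1·x: (-4, 0, 1) → (-4, -4, 1)
T2 translate by (-2, 3, 6): (-4, -4, 1) → (-6, -1, 7)
T3 reflect across x = 0: (-6, -1, 7) → (6, -1, 7)
T4 shear: z ← z − 2·y: (6, -1, 7) → (6, -1, 9)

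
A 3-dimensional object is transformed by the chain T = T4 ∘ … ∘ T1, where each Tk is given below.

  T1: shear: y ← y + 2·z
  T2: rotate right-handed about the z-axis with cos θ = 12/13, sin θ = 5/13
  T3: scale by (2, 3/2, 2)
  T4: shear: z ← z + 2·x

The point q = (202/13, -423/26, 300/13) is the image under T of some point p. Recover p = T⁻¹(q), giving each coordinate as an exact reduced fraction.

T1 = [1 0 0 0; 0 1 2 0; 0 0 1 0; 0 0 0 1]
T2·T1 = [12/13 -5/13 -10/13 0; 5/13 12/13 24/13 0; 0 0 1 0; 0 0 0 1]
T3·…·T1 = [24/13 -10/13 -20/13 0; 15/26 18/13 36/13 0; 0 0 2 0; 0 0 0 1]
T4·…·T1 = [24/13 -10/13 -20/13 0; 15/26 18/13 36/13 0; 48/13 -20/13 -14/13 0; 0 0 0 1]
det M = 6; M⁻¹ = [6/13 10/39 0 0; 47/26 8/13 -1 0; -1 0 1/2 0; 0 0 0 1]
M⁻¹ · (202/13, -423/26, 300/13)ᵀ = (3, -5, -4)ᵀ

p = (3, -5, -4)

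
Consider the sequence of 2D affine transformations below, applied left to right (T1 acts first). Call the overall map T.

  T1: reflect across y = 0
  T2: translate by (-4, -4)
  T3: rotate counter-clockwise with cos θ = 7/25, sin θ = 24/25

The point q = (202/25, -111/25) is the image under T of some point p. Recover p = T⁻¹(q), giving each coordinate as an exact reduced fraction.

p = (2, 5)

T1 = [1 0 0; 0 -1 0; 0 0 1]
T2·T1 = [1 0 -4; 0 -1 -4; 0 0 1]
T3·…·T1 = [7/25 24/25 68/25; 24/25 -7/25 -124/25; 0 0 1]
det M = -1; M⁻¹ = [7/25 24/25 4; 24/25 -7/25 -4; 0 0 1]
M⁻¹ · (202/25, -111/25)ᵀ = (2, 5)ᵀ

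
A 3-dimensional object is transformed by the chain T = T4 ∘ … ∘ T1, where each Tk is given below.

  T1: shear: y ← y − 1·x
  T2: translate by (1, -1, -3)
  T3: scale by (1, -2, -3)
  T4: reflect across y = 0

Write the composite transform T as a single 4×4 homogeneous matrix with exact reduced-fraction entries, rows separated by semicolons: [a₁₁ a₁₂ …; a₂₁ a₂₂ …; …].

T1 = [1 0 0 0; -1 1 0 0; 0 0 1 0; 0 0 0 1]
T2·T1 = [1 0 0 1; -1 1 0 -1; 0 0 1 -3; 0 0 0 1]
T3·…·T1 = [1 0 0 1; 2 -2 0 2; 0 0 -3 9; 0 0 0 1]
T4·…·T1 = [1 0 0 1; -2 2 0 -2; 0 0 -3 9; 0 0 0 1]

T = [1 0 0 1; -2 2 0 -2; 0 0 -3 9; 0 0 0 1]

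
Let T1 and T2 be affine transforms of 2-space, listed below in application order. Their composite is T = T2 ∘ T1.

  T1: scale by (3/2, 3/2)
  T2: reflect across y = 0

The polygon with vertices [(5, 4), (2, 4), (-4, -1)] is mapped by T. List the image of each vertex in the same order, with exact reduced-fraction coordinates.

image vertices: (15/2, -6), (3, -6), (-6, 3/2)

T1 scale by (3/2, 3/2): (5, 4) → (15/2, 6); (2, 4) → (3, 6); (-4, -1) → (-6, -3/2)
T2 reflect across y = 0: (15/2, 6) → (15/2, -6); (3, 6) → (3, -6); (-6, -3/2) → (-6, 3/2)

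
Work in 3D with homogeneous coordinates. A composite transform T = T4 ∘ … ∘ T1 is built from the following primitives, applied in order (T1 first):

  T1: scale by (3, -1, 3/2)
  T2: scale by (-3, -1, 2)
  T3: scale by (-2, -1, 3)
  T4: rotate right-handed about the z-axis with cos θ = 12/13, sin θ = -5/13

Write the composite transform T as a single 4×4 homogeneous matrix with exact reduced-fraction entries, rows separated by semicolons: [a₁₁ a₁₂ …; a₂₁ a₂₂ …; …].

T1 = [3 0 0 0; 0 -1 0 0; 0 0 3/2 0; 0 0 0 1]
T2·T1 = [-9 0 0 0; 0 1 0 0; 0 0 3 0; 0 0 0 1]
T3·…·T1 = [18 0 0 0; 0 -1 0 0; 0 0 9 0; 0 0 0 1]
T4·…·T1 = [216/13 -5/13 0 0; -90/13 -12/13 0 0; 0 0 9 0; 0 0 0 1]

T = [216/13 -5/13 0 0; -90/13 -12/13 0 0; 0 0 9 0; 0 0 0 1]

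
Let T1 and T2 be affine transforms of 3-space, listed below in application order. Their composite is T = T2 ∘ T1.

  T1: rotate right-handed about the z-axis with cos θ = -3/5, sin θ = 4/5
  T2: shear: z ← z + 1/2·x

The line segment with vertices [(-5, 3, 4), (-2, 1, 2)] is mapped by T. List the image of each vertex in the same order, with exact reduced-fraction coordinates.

image vertices: (3/5, -29/5, 43/10), (2/5, -11/5, 11/5)

T1 rotate right-handed about the z-axis with cos θ = -3/5, sin θ = 4/5: (-5, 3, 4) → (3/5, -29/5, 4); (-2, 1, 2) → (2/5, -11/5, 2)
T2 shear: z ← z + 1/2·x: (3/5, -29/5, 4) → (3/5, -29/5, 43/10); (2/5, -11/5, 2) → (2/5, -11/5, 11/5)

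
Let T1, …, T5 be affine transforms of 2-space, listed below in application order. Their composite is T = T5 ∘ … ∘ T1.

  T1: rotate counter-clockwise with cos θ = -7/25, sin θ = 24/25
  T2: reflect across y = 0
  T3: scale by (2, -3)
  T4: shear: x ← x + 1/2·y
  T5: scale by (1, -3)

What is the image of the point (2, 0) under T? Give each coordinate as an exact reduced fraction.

T1 rotate counter-clockwise with cos θ = -7/25, sin θ = 24/25: (2, 0) → (-14/25, 48/25)
T2 reflect across y = 0: (-14/25, 48/25) → (-14/25, -48/25)
T3 scale by (2, -3): (-14/25, -48/25) → (-28/25, 144/25)
T4 shear: x ← x + 1/2·y: (-28/25, 144/25) → (44/25, 144/25)
T5 scale by (1, -3): (44/25, 144/25) → (44/25, -432/25)

T(p) = (44/25, -432/25)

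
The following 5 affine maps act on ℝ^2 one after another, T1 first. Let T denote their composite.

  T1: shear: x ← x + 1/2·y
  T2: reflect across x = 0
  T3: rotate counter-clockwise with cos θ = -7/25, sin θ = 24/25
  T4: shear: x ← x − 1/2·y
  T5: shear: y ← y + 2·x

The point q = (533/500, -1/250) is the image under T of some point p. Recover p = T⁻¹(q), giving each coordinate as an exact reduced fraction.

p = (7/4, 3/5)

T1 = [1 1/2 0; 0 1 0; 0 0 1]
T2·T1 = [-1 -1/2 0; 0 1 0; 0 0 1]
T3·…·T1 = [7/25 -41/50 0; -24/25 -19/25 0; 0 0 1]
T4·…·T1 = [19/25 -11/25 0; -24/25 -19/25 0; 0 0 1]
T5·…·T1 = [19/25 -11/25 0; 14/25 -41/25 0; 0 0 1]
det M = -1; M⁻¹ = [41/25 -11/25 0; 14/25 -19/25 0; 0 0 1]
M⁻¹ · (533/500, -1/250)ᵀ = (7/4, 3/5)ᵀ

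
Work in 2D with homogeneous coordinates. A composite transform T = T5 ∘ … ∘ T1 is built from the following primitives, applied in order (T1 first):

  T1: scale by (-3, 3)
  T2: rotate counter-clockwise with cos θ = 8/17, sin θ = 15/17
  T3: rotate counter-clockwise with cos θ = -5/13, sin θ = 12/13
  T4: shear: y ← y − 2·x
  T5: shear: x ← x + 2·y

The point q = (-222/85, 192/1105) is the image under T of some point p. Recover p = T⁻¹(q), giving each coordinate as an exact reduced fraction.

T1 = [-3 0 0; 0 3 0; 0 0 1]
T2·T1 = [-24/17 -45/17 0; -45/17 24/17 0; 0 0 1]
T3·…·T1 = [660/221 -63/221 0; -63/221 -660/221 0; 0 0 1]
T4·…·T1 = [660/221 -63/221 0; -1383/221 -534/221 0; 0 0 1]
T5·…·T1 = [-162/17 -87/17 0; -1383/221 -534/221 0; 0 0 1]
det M = -9; M⁻¹ = [178/663 -29/51 0; -461/663 18/17 0; 0 0 1]
M⁻¹ · (-222/85, 192/1105)ᵀ = (-4/5, 2)ᵀ

p = (-4/5, 2)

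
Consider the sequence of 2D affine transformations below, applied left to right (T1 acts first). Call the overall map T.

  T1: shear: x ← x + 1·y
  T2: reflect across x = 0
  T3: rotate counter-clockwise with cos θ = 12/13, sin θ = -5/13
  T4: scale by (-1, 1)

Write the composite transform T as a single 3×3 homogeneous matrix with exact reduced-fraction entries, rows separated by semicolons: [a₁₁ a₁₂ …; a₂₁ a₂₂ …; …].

T = [12/13 7/13 0; 5/13 17/13 0; 0 0 1]

T1 = [1 1 0; 0 1 0; 0 0 1]
T2·T1 = [-1 -1 0; 0 1 0; 0 0 1]
T3·…·T1 = [-12/13 -7/13 0; 5/13 17/13 0; 0 0 1]
T4·…·T1 = [12/13 7/13 0; 5/13 17/13 0; 0 0 1]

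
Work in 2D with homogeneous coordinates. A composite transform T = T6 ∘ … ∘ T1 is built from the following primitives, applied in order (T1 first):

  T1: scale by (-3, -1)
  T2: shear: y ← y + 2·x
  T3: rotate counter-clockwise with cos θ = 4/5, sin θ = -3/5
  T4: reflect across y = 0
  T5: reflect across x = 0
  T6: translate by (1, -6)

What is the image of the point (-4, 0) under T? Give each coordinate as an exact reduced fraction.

T(p) = (-23, -18)

T1 scale by (-3, -1): (-4, 0) → (12, 0)
T2 shear: y ← y + 2·x: (12, 0) → (12, 24)
T3 rotate counter-clockwise with cos θ = 4/5, sin θ = -3/5: (12, 24) → (24, 12)
T4 reflect across y = 0: (24, 12) → (24, -12)
T5 reflect across x = 0: (24, -12) → (-24, -12)
T6 translate by (1, -6): (-24, -12) → (-23, -18)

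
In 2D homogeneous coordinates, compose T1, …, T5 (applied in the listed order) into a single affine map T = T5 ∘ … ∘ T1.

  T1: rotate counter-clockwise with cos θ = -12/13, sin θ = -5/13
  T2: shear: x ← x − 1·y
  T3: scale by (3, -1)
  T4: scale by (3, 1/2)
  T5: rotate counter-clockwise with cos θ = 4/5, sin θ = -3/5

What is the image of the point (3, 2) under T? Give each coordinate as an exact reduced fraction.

T1 rotate counter-clockwise with cos θ = -12/13, sin θ = -5/13: (3, 2) → (-2, -3)
T2 shear: x ← x − 1·y: (-2, -3) → (1, -3)
T3 scale by (3, -1): (1, -3) → (3, 3)
T4 scale by (3, 1/2): (3, 3) → (9, 3/2)
T5 rotate counter-clockwise with cos θ = 4/5, sin θ = -3/5: (9, 3/2) → (81/10, -21/5)

T(p) = (81/10, -21/5)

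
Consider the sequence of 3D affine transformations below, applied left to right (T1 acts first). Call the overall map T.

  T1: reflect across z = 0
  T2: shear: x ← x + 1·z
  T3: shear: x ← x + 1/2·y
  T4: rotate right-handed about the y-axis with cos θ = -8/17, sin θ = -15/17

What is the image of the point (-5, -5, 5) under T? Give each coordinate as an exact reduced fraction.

T1 reflect across z = 0: (-5, -5, 5) → (-5, -5, -5)
T2 shear: x ← x + 1·z: (-5, -5, -5) → (-10, -5, -5)
T3 shear: x ← x + 1/2·y: (-10, -5, -5) → (-25/2, -5, -5)
T4 rotate right-handed about the y-axis with cos θ = -8/17, sin θ = -15/17: (-25/2, -5, -5) → (175/17, -5, -295/34)

T(p) = (175/17, -5, -295/34)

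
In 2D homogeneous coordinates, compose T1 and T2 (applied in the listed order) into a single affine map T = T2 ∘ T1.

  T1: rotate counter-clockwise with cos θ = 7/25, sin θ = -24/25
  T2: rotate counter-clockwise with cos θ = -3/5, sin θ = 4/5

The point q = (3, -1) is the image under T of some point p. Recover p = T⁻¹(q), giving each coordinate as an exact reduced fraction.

p = (1, -3)

T1 = [7/25 24/25 0; -24/25 7/25 0; 0 0 1]
T2·T1 = [3/5 -4/5 0; 4/5 3/5 0; 0 0 1]
det M = 1; M⁻¹ = [3/5 4/5 0; -4/5 3/5 0; 0 0 1]
M⁻¹ · (3, -1)ᵀ = (1, -3)ᵀ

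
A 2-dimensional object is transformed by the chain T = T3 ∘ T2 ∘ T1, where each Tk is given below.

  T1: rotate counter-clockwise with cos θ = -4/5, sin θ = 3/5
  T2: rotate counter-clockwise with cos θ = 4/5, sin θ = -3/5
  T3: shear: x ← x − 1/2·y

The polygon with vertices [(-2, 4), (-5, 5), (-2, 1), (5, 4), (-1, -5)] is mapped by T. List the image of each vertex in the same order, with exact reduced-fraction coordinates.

image vertices: (-44/25, -76/25), (-3/10, -31/5), (7/10, -11/5), (-177/25, 92/25), (243/50, 11/25)

T1 rotate counter-clockwise with cos θ = -4/5, sin θ = 3/5: (-2, 4) → (-4/5, -22/5); (-5, 5) → (1, -7); (-2, 1) → (1, -2); (5, 4) → (-32/5, -1/5); (-1, -5) → (19/5, 17/5)
T2 rotate counter-clockwise with cos θ = 4/5, sin θ = -3/5: (-4/5, -22/5) → (-82/25, -76/25); (1, -7) → (-17/5, -31/5); (1, -2) → (-2/5, -11/5); (-32/5, -1/5) → (-131/25, 92/25); (19/5, 17/5) → (127/25, 11/25)
T3 shear: x ← x − 1/2·y: (-82/25, -76/25) → (-44/25, -76/25); (-17/5, -31/5) → (-3/10, -31/5); (-2/5, -11/5) → (7/10, -11/5); (-131/25, 92/25) → (-177/25, 92/25); (127/25, 11/25) → (243/50, 11/25)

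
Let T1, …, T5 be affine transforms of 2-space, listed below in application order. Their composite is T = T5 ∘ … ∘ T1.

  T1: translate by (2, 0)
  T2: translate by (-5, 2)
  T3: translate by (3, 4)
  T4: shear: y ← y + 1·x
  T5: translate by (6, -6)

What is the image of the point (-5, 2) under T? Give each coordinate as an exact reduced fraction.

T1 translate by (2, 0): (-5, 2) → (-3, 2)
T2 translate by (-5, 2): (-3, 2) → (-8, 4)
T3 translate by (3, 4): (-8, 4) → (-5, 8)
T4 shear: y ← y + 1·x: (-5, 8) → (-5, 3)
T5 translate by (6, -6): (-5, 3) → (1, -3)

T(p) = (1, -3)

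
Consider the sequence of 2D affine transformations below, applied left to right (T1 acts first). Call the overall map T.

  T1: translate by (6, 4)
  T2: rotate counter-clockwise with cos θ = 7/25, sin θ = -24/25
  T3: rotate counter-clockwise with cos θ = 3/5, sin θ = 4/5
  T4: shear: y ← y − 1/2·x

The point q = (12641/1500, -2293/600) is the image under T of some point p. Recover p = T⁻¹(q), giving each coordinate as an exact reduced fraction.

T1 = [1 0 6; 0 1 4; 0 0 1]
T2·T1 = [7/25 24/25 138/25; -24/25 7/25 -116/25; 0 0 1]
T3·…·T1 = [117/125 44/125 878/125; -44/125 117/125 204/125; 0 0 1]
T4·…·T1 = [117/125 44/125 878/125; -41/50 19/25 -47/25; 0 0 1]
det M = 1; M⁻¹ = [19/25 -44/125 -6; 41/50 117/125 -4; 0 0 1]
M⁻¹ · (12641/1500, -2293/600)ᵀ = (7/4, -2/3)ᵀ

p = (7/4, -2/3)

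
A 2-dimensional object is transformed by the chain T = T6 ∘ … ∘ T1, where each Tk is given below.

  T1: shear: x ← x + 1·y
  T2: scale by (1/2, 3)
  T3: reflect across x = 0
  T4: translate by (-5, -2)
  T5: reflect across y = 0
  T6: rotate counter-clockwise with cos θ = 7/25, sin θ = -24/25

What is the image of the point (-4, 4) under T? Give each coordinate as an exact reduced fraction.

T1 shear: x ← x + 1·y: (-4, 4) → (0, 4)
T2 scale by (1/2, 3): (0, 4) → (0, 12)
T3 reflect across x = 0: (0, 12) → (0, 12)
T4 translate by (-5, -2): (0, 12) → (-5, 10)
T5 reflect across y = 0: (-5, 10) → (-5, -10)
T6 rotate counter-clockwise with cos θ = 7/25, sin θ = -24/25: (-5, -10) → (-11, 2)

T(p) = (-11, 2)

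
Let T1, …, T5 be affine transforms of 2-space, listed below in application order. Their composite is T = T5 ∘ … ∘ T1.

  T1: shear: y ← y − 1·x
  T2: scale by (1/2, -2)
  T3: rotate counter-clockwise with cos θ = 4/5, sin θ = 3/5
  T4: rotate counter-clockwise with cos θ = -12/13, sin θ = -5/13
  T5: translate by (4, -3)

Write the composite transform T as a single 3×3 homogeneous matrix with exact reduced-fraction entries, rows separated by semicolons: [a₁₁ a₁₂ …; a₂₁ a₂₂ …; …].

T1 = [1 0 0; -1 1 0; 0 0 1]
T2·T1 = [1/2 0 0; 2 -2 0; 0 0 1]
T3·…·T1 = [-4/5 6/5 0; 19/10 -8/5 0; 0 0 1]
T4·…·T1 = [191/130 -112/65 0; -94/65 66/65 0; 0 0 1]
T5·…·T1 = [191/130 -112/65 4; -94/65 66/65 -3; 0 0 1]

T = [191/130 -112/65 4; -94/65 66/65 -3; 0 0 1]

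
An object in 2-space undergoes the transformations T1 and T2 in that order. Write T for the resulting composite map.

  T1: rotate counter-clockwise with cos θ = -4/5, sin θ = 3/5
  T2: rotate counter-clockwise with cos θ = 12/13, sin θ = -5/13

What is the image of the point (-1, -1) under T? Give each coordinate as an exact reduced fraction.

T1 rotate counter-clockwise with cos θ = -4/5, sin θ = 3/5: (-1, -1) → (7/5, 1/5)
T2 rotate counter-clockwise with cos θ = 12/13, sin θ = -5/13: (7/5, 1/5) → (89/65, -23/65)

T(p) = (89/65, -23/65)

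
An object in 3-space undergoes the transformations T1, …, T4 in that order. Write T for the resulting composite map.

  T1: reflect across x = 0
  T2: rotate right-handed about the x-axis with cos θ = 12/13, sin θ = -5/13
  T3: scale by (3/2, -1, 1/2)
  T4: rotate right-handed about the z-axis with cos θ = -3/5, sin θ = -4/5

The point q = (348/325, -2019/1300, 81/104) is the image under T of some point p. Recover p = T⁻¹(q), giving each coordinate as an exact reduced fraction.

p = (-2/5, -9/4, 3/4)

T1 = [-1 0 0 0; 0 1 0 0; 0 0 1 0; 0 0 0 1]
T2·T1 = [-1 0 0 0; 0 12/13 5/13 0; 0 -5/13 12/13 0; 0 0 0 1]
T3·…·T1 = [-3/2 0 0 0; 0 -12/13 -5/13 0; 0 -5/26 6/13 0; 0 0 0 1]
T4·…·T1 = [9/10 -48/65 -4/13 0; 6/5 36/65 3/13 0; 0 -5/26 6/13 0; 0 0 0 1]
det M = 3/4; M⁻¹ = [2/5 8/15 0 0; -48/65 36/65 -10/13 0; -4/13 3/13 24/13 0; 0 0 0 1]
M⁻¹ · (348/325, -2019/1300, 81/104)ᵀ = (-2/5, -9/4, 3/4)ᵀ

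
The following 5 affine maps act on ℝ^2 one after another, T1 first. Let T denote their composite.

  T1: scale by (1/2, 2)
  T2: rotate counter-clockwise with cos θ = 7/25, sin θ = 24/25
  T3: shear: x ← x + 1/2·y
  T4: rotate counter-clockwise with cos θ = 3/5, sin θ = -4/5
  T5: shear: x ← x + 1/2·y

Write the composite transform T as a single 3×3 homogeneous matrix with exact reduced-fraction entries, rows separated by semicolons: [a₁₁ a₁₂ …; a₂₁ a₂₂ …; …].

T = [151/250 36/125 0; -2/125 206/125 0; 0 0 1]

T1 = [1/2 0 0; 0 2 0; 0 0 1]
T2·T1 = [7/50 -48/25 0; 12/25 14/25 0; 0 0 1]
T3·…·T1 = [19/50 -41/25 0; 12/25 14/25 0; 0 0 1]
T4·…·T1 = [153/250 -67/125 0; -2/125 206/125 0; 0 0 1]
T5·…·T1 = [151/250 36/125 0; -2/125 206/125 0; 0 0 1]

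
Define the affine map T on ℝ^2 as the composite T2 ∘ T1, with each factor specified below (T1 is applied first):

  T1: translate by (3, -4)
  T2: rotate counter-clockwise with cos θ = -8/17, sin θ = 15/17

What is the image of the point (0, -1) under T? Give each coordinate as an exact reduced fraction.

T(p) = (3, 5)

T1 translate by (3, -4): (0, -1) → (3, -5)
T2 rotate counter-clockwise with cos θ = -8/17, sin θ = 15/17: (3, -5) → (3, 5)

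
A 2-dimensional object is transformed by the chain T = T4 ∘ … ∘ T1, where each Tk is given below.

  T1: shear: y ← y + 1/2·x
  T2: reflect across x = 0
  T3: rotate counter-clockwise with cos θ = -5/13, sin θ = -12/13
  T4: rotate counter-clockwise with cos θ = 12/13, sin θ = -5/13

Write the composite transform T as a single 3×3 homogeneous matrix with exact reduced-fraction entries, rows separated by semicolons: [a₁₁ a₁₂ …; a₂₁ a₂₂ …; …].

T1 = [1 0 0; 1/2 1 0; 0 0 1]
T2·T1 = [-1 0 0; 1/2 1 0; 0 0 1]
T3·…·T1 = [11/13 12/13 0; 19/26 -5/13 0; 0 0 1]
T4·…·T1 = [359/338 119/169 0; 59/169 -120/169 0; 0 0 1]

T = [359/338 119/169 0; 59/169 -120/169 0; 0 0 1]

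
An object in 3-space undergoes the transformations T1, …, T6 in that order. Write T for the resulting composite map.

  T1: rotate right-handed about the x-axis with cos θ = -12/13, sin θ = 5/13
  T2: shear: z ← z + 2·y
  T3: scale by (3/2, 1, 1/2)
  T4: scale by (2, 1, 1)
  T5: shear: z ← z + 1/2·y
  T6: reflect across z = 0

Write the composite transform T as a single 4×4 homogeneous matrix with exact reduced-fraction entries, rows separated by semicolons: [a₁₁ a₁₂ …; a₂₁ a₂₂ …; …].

T = [3 0 0 0; 0 -12/13 -5/13 0; 0 31/26 27/26 0; 0 0 0 1]

T1 = [1 0 0 0; 0 -12/13 -5/13 0; 0 5/13 -12/13 0; 0 0 0 1]
T2·T1 = [1 0 0 0; 0 -12/13 -5/13 0; 0 -19/13 -22/13 0; 0 0 0 1]
T3·…·T1 = [3/2 0 0 0; 0 -12/13 -5/13 0; 0 -19/26 -11/13 0; 0 0 0 1]
T4·…·T1 = [3 0 0 0; 0 -12/13 -5/13 0; 0 -19/26 -11/13 0; 0 0 0 1]
T5·…·T1 = [3 0 0 0; 0 -12/13 -5/13 0; 0 -31/26 -27/26 0; 0 0 0 1]
T6·…·T1 = [3 0 0 0; 0 -12/13 -5/13 0; 0 31/26 27/26 0; 0 0 0 1]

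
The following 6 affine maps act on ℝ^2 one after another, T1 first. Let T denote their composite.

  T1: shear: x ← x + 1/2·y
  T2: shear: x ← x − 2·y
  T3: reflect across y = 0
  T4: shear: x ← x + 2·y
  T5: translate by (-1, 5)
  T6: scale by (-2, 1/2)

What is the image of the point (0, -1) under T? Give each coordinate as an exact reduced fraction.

T1 shear: x ← x + 1/2·y: (0, -1) → (-1/2, -1)
T2 shear: x ← x − 2·y: (-1/2, -1) → (3/2, -1)
T3 reflect across y = 0: (3/2, -1) → (3/2, 1)
T4 shear: x ← x + 2·y: (3/2, 1) → (7/2, 1)
T5 translate by (-1, 5): (7/2, 1) → (5/2, 6)
T6 scale by (-2, 1/2): (5/2, 6) → (-5, 3)

T(p) = (-5, 3)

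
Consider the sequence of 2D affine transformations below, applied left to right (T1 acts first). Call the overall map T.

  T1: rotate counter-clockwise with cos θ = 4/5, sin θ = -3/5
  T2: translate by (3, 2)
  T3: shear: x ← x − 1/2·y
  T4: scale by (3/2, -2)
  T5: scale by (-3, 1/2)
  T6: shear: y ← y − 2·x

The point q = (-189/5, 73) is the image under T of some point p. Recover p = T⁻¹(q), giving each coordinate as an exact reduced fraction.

T1 = [4/5 3/5 0; -3/5 4/5 0; 0 0 1]
T2·T1 = [4/5 3/5 3; -3/5 4/5 2; 0 0 1]
T3·…·T1 = [11/10 1/5 2; -3/5 4/5 2; 0 0 1]
T4·…·T1 = [33/20 3/10 3; 6/5 -8/5 -4; 0 0 1]
T5·…·T1 = [-99/20 -9/10 -9; 3/5 -4/5 -2; 0 0 1]
T6·…·T1 = [-99/20 -9/10 -9; 21/2 1 16; 0 0 1]
det M = 9/2; M⁻¹ = [2/9 1/5 -6/5; -7/3 -11/10 -17/5; 0 0 1]
M⁻¹ · (-189/5, 73)ᵀ = (5, 9/2)ᵀ

p = (5, 9/2)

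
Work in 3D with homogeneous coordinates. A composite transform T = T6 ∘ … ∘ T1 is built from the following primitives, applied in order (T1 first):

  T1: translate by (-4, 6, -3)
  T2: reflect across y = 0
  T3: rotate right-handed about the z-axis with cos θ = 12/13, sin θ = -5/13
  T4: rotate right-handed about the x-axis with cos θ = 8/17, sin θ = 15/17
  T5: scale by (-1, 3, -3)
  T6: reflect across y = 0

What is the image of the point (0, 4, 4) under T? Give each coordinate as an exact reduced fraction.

T(p) = (98/13, 2985/221, 4188/221)

T1 translate by (-4, 6, -3): (0, 4, 4) → (-4, 10, 1)
T2 reflect across y = 0: (-4, 10, 1) → (-4, -10, 1)
T3 rotate right-handed about the z-axis with cos θ = 12/13, sin θ = -5/13: (-4, -10, 1) → (-98/13, -100/13, 1)
T4 rotate right-handed about the x-axis with cos θ = 8/17, sin θ = 15/17: (-98/13, -100/13, 1) → (-98/13, -995/221, -1396/221)
T5 scale by (-1, 3, -3): (-98/13, -995/221, -1396/221) → (98/13, -2985/221, 4188/221)
T6 reflect across y = 0: (98/13, -2985/221, 4188/221) → (98/13, 2985/221, 4188/221)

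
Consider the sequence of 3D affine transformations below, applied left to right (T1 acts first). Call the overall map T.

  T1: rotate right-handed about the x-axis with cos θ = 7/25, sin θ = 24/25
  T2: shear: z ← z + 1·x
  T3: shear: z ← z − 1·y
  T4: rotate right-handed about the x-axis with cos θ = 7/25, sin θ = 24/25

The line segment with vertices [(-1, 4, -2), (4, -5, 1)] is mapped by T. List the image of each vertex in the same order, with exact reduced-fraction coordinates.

T1 rotate right-handed about the x-axis with cos θ = 7/25, sin θ = 24/25: (-1, 4, -2) → (-1, 76/25, 82/25); (4, -5, 1) → (4, -59/25, -113/25)
T2 shear: z ← z + 1·x: (-1, 76/25, 82/25) → (-1, 76/25, 57/25); (4, -59/25, -113/25) → (4, -59/25, -13/25)
T3 shear: z ← z − 1·y: (-1, 76/25, 57/25) → (-1, 76/25, -19/25); (4, -59/25, -13/25) → (4, -59/25, 46/25)
T4 rotate right-handed about the x-axis with cos θ = 7/25, sin θ = 24/25: (-1, 76/25, -19/25) → (-1, 988/625, 1691/625); (4, -59/25, 46/25) → (4, -1517/625, -1094/625)

image vertices: (-1, 988/625, 1691/625), (4, -1517/625, -1094/625)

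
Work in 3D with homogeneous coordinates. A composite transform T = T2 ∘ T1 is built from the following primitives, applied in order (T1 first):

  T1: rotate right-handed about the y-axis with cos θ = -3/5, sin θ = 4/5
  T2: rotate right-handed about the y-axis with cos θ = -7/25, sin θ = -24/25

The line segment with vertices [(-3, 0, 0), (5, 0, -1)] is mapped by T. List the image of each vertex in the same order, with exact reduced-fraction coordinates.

image vertices: (-351/125, 0, 132/125), (541/125, 0, -337/125)

T1 rotate right-handed about the y-axis with cos θ = -3/5, sin θ = 4/5: (-3, 0, 0) → (9/5, 0, 12/5); (5, 0, -1) → (-19/5, 0, -17/5)
T2 rotate right-handed about the y-axis with cos θ = -7/25, sin θ = -24/25: (9/5, 0, 12/5) → (-351/125, 0, 132/125); (-19/5, 0, -17/5) → (541/125, 0, -337/125)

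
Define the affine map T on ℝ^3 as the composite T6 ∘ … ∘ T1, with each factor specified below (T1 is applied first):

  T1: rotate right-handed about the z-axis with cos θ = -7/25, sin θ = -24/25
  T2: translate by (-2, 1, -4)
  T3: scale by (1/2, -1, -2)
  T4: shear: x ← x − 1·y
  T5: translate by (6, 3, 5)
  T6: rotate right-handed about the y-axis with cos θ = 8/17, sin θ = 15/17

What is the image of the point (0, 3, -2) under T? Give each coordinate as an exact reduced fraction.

T(p) = (1539/85, 71/25, 37/17)

T1 rotate right-handed about the z-axis with cos θ = -7/25, sin θ = -24/25: (0, 3, -2) → (72/25, -21/25, -2)
T2 translate by (-2, 1, -4): (72/25, -21/25, -2) → (22/25, 4/25, -6)
T3 scale by (1/2, -1, -2): (22/25, 4/25, -6) → (11/25, -4/25, 12)
T4 shear: x ← x − 1·y: (11/25, -4/25, 12) → (3/5, -4/25, 12)
T5 translate by (6, 3, 5): (3/5, -4/25, 12) → (33/5, 71/25, 17)
T6 rotate right-handed about the y-axis with cos θ = 8/17, sin θ = 15/17: (33/5, 71/25, 17) → (1539/85, 71/25, 37/17)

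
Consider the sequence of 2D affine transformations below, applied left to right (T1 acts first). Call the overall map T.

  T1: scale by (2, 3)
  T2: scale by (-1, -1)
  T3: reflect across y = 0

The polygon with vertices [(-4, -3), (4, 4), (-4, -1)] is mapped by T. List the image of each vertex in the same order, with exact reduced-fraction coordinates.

T1 scale by (2, 3): (-4, -3) → (-8, -9); (4, 4) → (8, 12); (-4, -1) → (-8, -3)
T2 scale by (-1, -1): (-8, -9) → (8, 9); (8, 12) → (-8, -12); (-8, -3) → (8, 3)
T3 reflect across y = 0: (8, 9) → (8, -9); (-8, -12) → (-8, 12); (8, 3) → (8, -3)

image vertices: (8, -9), (-8, 12), (8, -3)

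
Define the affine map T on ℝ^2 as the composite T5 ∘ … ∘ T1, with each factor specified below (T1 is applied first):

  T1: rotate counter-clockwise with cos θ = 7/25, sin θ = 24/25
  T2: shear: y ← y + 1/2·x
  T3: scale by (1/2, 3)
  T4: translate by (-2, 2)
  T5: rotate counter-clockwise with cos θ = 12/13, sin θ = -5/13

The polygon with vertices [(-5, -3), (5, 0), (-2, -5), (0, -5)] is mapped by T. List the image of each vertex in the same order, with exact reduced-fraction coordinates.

image vertices: (-3931/650, -1461/130), (769/130, 457/26), (-164/325, -99/65), (149/65, 58/13)

T1 rotate counter-clockwise with cos θ = 7/25, sin θ = 24/25: (-5, -3) → (37/25, -141/25); (5, 0) → (7/5, 24/5); (-2, -5) → (106/25, -83/25); (0, -5) → (24/5, -7/5)
T2 shear: y ← y + 1/2·x: (37/25, -141/25) → (37/25, -49/10); (7/5, 24/5) → (7/5, 11/2); (106/25, -83/25) → (106/25, -6/5); (24/5, -7/5) → (24/5, 1)
T3 scale by (1/2, 3): (37/25, -49/10) → (37/50, -147/10); (7/5, 11/2) → (7/10, 33/2); (106/25, -6/5) → (53/25, -18/5); (24/5, 1) → (12/5, 3)
T4 translate by (-2, 2): (37/50, -147/10) → (-63/50, -127/10); (7/10, 33/2) → (-13/10, 37/2); (53/25, -18/5) → (3/25, -8/5); (12/5, 3) → (2/5, 5)
T5 rotate counter-clockwise with cos θ = 12/13, sin θ = -5/13: (-63/50, -127/10) → (-3931/650, -1461/130); (-13/10, 37/2) → (769/130, 457/26); (3/25, -8/5) → (-164/325, -99/65); (2/5, 5) → (149/65, 58/13)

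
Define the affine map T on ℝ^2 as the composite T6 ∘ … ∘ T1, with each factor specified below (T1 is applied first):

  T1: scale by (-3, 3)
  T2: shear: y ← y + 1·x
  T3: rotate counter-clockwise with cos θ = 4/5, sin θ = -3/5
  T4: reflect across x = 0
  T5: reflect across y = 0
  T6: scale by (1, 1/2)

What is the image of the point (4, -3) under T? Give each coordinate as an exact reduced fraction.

T1 scale by (-3, 3): (4, -3) → (-12, -9)
T2 shear: y ← y + 1·x: (-12, -9) → (-12, -21)
T3 rotate counter-clockwise with cos θ = 4/5, sin θ = -3/5: (-12, -21) → (-111/5, -48/5)
T4 reflect across x = 0: (-111/5, -48/5) → (111/5, -48/5)
T5 reflect across y = 0: (111/5, -48/5) → (111/5, 48/5)
T6 scale by (1, 1/2): (111/5, 48/5) → (111/5, 24/5)

T(p) = (111/5, 24/5)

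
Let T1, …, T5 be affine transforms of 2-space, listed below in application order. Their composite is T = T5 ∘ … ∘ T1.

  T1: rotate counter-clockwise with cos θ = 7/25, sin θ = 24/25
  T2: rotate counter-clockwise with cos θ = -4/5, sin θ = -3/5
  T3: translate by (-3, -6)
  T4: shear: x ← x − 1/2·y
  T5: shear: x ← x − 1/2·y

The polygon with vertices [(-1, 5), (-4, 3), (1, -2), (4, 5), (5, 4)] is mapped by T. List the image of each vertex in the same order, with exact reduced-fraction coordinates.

T1 rotate counter-clockwise with cos θ = 7/25, sin θ = 24/25: (-1, 5) → (-127/25, 11/25); (-4, 3) → (-4, -3); (1, -2) → (11/5, 2/5); (4, 5) → (-92/25, 131/25); (5, 4) → (-61/25, 148/25)
T2 rotate counter-clockwise with cos θ = -4/5, sin θ = -3/5: (-127/25, 11/25) → (541/125, 337/125); (-4, -3) → (7/5, 24/5); (11/5, 2/5) → (-38/25, -41/25); (-92/25, 131/25) → (761/125, -248/125); (-61/25, 148/25) → (688/125, -409/125)
T3 translate by (-3, -6): (541/125, 337/125) → (166/125, -413/125); (7/5, 24/5) → (-8/5, -6/5); (-38/25, -41/25) → (-113/25, -191/25); (761/125, -248/125) → (386/125, -998/125); (688/125, -409/125) → (313/125, -1159/125)
T4 shear: x ← x − 1/2·y: (166/125, -413/125) → (149/50, -413/125); (-8/5, -6/5) → (-1, -6/5); (-113/25, -191/25) → (-7/10, -191/25); (386/125, -998/125) → (177/25, -998/125); (313/125, -1159/125) → (357/50, -1159/125)
T5 shear: x ← x − 1/2·y: (149/50, -413/125) → (579/125, -413/125); (-1, -6/5) → (-2/5, -6/5); (-7/10, -191/25) → (78/25, -191/25); (177/25, -998/125) → (1384/125, -998/125); (357/50, -1159/125) → (1472/125, -1159/125)

image vertices: (579/125, -413/125), (-2/5, -6/5), (78/25, -191/25), (1384/125, -998/125), (1472/125, -1159/125)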